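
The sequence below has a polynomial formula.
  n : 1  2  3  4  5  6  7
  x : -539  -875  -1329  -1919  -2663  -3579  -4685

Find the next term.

-5999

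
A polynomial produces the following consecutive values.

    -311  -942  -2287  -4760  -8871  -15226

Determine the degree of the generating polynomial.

4

Δ: -631, -1345, -2473, -4111, -6355
Δ²: -714, -1128, -1638, -2244
Δ³: -414, -510, -606
Δ⁴: -96, -96
The fourth differences are constant, so the polynomial has degree 4.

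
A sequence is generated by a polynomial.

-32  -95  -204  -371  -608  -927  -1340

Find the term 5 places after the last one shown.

-5235

Δ: -63, -109, -167, -237, -319, -413
Δ²: -46, -58, -70, -82, -94
Δ³: -12, -12, -12, -12
The third differences are constant (-12).
-94 − 12 = -106;  -413 − 106 = -519;  -1340 − 519 = -1859
-106 − 12 = -118;  -519 − 118 = -637;  -1859 − 637 = -2496
-118 − 12 = -130;  -637 − 130 = -767;  -2496 − 767 = -3263
-130 − 12 = -142;  -767 − 142 = -909;  -3263 − 909 = -4172
-142 − 12 = -154;  -909 − 154 = -1063;  -4172 − 1063 = -5235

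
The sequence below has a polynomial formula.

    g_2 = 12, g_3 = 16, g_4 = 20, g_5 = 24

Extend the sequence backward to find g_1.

D1: 4  4  4
The first differences are constant at 4.
Work back: 12 − 4 = 8

8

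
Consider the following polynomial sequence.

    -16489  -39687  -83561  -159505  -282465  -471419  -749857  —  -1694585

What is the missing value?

-1146261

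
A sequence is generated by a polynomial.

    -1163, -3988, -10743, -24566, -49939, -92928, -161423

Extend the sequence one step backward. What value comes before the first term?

-2825, -6755, -13823, -25373, -42989, -68495
-3930, -7068, -11550, -17616, -25506
-3138, -4482, -6066, -7890
-1344, -1584, -1824
-240, -240
The fifth differences are constant at -240.
Work back: -1344 + 240 = -1104;  -3138 + 1104 = -2034;  -3930 + 2034 = -1896;  -2825 + 1896 = -929;  -1163 + 929 = -234

-234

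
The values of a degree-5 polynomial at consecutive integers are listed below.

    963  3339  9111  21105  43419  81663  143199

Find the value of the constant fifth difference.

Δ: 2376, 5772, 11994, 22314, 38244, 61536
Δ²: 3396, 6222, 10320, 15930, 23292
Δ³: 2826, 4098, 5610, 7362
Δ⁴: 1272, 1512, 1752
Δ⁵: 240, 240

240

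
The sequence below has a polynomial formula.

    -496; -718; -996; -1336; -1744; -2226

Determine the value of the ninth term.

-222, -278, -340, -408, -482
-56, -62, -68, -74
-6, -6, -6
Constant third difference = -6, so extend:
-74 − 6 = -80;  -482 − 80 = -562;  -2226 − 562 = -2788
-80 − 6 = -86;  -562 − 86 = -648;  -2788 − 648 = -3436
-86 − 6 = -92;  -648 − 92 = -740;  -3436 − 740 = -4176

-4176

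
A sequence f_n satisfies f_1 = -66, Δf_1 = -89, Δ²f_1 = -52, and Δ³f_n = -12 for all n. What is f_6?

Build the table forward from the leading diagonal:
Third differences: -12, -12, -12, -12, -12, -12
Second differences: -52, -64, -76, -88, -100, -112
First differences: -89, -141, -205, -281, -369, -469
f: -66, -155, -296, -501, -782, -1151

-1151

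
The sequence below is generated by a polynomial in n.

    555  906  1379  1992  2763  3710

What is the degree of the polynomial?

3

First differences: 351, 473, 613, 771, 947
Second differences: 122, 140, 158, 176
Third differences: 18, 18, 18
The third differences are constant, so the polynomial has degree 3.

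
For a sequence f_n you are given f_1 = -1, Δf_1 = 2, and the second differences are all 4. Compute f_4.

Build the table forward from the leading diagonal:
Δ²: 4, 4, 4, 4
Δ: 2, 6, 10, 14
f: -1, 1, 7, 17

17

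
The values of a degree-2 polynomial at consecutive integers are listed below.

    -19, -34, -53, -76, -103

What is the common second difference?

-4

Δ: -15, -19, -23, -27
Δ²: -4, -4, -4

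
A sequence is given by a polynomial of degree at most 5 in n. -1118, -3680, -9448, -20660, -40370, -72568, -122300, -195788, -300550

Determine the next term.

D1: -2562  -5768  -11212  -19710  -32198  -49732  -73488  -104762
D2: -3206  -5444  -8498  -12488  -17534  -23756  -31274
D3: -2238  -3054  -3990  -5046  -6222  -7518
D4: -816  -936  -1056  -1176  -1296
D5: -120  -120  -120  -120
The fifth differences are constant (-120).
-1296 − 120 = -1416;  -7518 − 1416 = -8934;  -31274 − 8934 = -40208;  -104762 − 40208 = -144970;  -300550 − 144970 = -445520

-445520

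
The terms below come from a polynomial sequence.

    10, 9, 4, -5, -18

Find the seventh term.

Δ: -1 , -5 , -9 , -13
Δ²: -4 , -4 , -4
Second differences constant at -4.
-13 − 4 = -17;  -18 − 17 = -35
-17 − 4 = -21;  -35 − 21 = -56

-56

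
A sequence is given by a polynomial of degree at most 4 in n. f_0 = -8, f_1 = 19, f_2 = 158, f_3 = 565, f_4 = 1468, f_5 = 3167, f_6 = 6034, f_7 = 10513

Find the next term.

17120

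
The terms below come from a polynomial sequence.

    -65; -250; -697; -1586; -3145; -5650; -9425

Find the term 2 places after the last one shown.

First differences: -185  -447  -889  -1559  -2505  -3775
Second differences: -262  -442  -670  -946  -1270
Third differences: -180  -228  -276  -324
Fourth differences: -48  -48  -48
The fourth differences are constant (-48).
-324 − 48 = -372;  -1270 − 372 = -1642;  -3775 − 1642 = -5417;  -9425 − 5417 = -14842
-372 − 48 = -420;  -1642 − 420 = -2062;  -5417 − 2062 = -7479;  -14842 − 7479 = -22321

-22321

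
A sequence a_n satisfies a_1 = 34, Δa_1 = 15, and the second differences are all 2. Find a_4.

Build the table forward from the leading diagonal:
Δ²: 2, 2, 2, 2
Δ: 15, 17, 19, 21
a: 34, 49, 66, 85

85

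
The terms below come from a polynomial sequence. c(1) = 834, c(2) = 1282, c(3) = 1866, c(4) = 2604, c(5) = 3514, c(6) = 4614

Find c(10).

11274

Δ: 448 , 584 , 738 , 910 , 1100
Δ²: 136 , 154 , 172 , 190
Δ³: 18 , 18 , 18
The third differences are constant (18).
190 + 18 = 208;  1100 + 208 = 1308;  4614 + 1308 = 5922
208 + 18 = 226;  1308 + 226 = 1534;  5922 + 1534 = 7456
226 + 18 = 244;  1534 + 244 = 1778;  7456 + 1778 = 9234
244 + 18 = 262;  1778 + 262 = 2040;  9234 + 2040 = 11274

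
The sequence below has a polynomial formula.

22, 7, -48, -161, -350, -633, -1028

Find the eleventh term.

D1: -15, -55, -113, -189, -283, -395
D2: -40, -58, -76, -94, -112
D3: -18, -18, -18, -18
The third differences are constant (-18).
-112 − 18 = -130;  -395 − 130 = -525;  -1028 − 525 = -1553
-130 − 18 = -148;  -525 − 148 = -673;  -1553 − 673 = -2226
-148 − 18 = -166;  -673 − 166 = -839;  -2226 − 839 = -3065
-166 − 18 = -184;  -839 − 184 = -1023;  -3065 − 1023 = -4088

-4088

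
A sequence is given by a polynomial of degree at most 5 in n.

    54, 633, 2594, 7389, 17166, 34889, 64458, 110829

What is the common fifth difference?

D1: 579, 1961, 4795, 9777, 17723, 29569, 46371
D2: 1382, 2834, 4982, 7946, 11846, 16802
D3: 1452, 2148, 2964, 3900, 4956
D4: 696, 816, 936, 1056
D5: 120, 120, 120

120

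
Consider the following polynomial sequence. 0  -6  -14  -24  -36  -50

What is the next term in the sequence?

-66

D1: -6  -8  -10  -12  -14
D2: -2  -2  -2  -2
Second differences constant at -2.
-14 − 2 = -16;  -50 − 16 = -66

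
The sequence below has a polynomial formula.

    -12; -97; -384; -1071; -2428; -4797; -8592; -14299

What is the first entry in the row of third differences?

First differences: -85, -287, -687, -1357, -2369, -3795, -5707
Second differences: -202, -400, -670, -1012, -1426, -1912
Third differences: -198, -270, -342, -414, -486
Fourth differences: -72, -72, -72, -72

-198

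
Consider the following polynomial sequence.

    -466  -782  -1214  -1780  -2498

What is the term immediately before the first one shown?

-248

-316, -432, -566, -718
-116, -134, -152
-18, -18
The third differences are constant at -18.
Work back: -116 + 18 = -98;  -316 + 98 = -218;  -466 + 218 = -248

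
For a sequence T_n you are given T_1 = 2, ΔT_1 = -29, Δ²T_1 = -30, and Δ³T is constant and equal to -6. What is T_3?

-86

Build the table forward from the leading diagonal:
Third differences: -6  -6  -6
Second differences: -30  -36  -42
First differences: -29  -59  -95
T: 2  -27  -86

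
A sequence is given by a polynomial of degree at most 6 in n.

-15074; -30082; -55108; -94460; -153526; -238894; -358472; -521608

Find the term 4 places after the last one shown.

-1853812

First differences: -15008, -25026, -39352, -59066, -85368, -119578, -163136
Second differences: -10018, -14326, -19714, -26302, -34210, -43558
Third differences: -4308, -5388, -6588, -7908, -9348
Fourth differences: -1080, -1200, -1320, -1440
Fifth differences: -120, -120, -120
Constant fifth difference = -120, so extend:
-1440 − 120 = -1560;  -9348 − 1560 = -10908;  -43558 − 10908 = -54466;  -163136 − 54466 = -217602;  -521608 − 217602 = -739210
-1560 − 120 = -1680;  -10908 − 1680 = -12588;  -54466 − 12588 = -67054;  -217602 − 67054 = -284656;  -739210 − 284656 = -1023866
-1680 − 120 = -1800;  -12588 − 1800 = -14388;  -67054 − 14388 = -81442;  -284656 − 81442 = -366098;  -1023866 − 366098 = -1389964
-1800 − 120 = -1920;  -14388 − 1920 = -16308;  -81442 − 16308 = -97750;  -366098 − 97750 = -463848;  -1389964 − 463848 = -1853812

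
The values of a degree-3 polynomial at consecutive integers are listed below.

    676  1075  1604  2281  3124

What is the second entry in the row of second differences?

First differences: 399, 529, 677, 843
Second differences: 130, 148, 166
Third differences: 18, 18

148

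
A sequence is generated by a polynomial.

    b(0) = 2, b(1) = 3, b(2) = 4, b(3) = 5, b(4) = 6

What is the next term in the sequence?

1  1  1  1
The first differences are constant (1).
6 + 1 = 7

7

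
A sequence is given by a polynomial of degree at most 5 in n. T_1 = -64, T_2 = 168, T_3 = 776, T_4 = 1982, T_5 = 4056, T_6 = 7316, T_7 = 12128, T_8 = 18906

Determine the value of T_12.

Δ: 232  608  1206  2074  3260  4812  6778
Δ²: 376  598  868  1186  1552  1966
Δ³: 222  270  318  366  414
Δ⁴: 48  48  48  48
Constant fourth difference = 48, so extend:
414 + 48 = 462;  1966 + 462 = 2428;  6778 + 2428 = 9206;  18906 + 9206 = 28112
462 + 48 = 510;  2428 + 510 = 2938;  9206 + 2938 = 12144;  28112 + 12144 = 40256
510 + 48 = 558;  2938 + 558 = 3496;  12144 + 3496 = 15640;  40256 + 15640 = 55896
558 + 48 = 606;  3496 + 606 = 4102;  15640 + 4102 = 19742;  55896 + 19742 = 75638

75638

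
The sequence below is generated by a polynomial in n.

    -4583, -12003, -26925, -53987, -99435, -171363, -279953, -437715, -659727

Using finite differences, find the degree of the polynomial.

5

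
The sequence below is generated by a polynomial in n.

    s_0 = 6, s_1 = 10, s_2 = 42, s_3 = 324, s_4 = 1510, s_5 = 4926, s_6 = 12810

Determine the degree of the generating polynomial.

D1: 4, 32, 282, 1186, 3416, 7884
D2: 28, 250, 904, 2230, 4468
D3: 222, 654, 1326, 2238
D4: 432, 672, 912
D5: 240, 240
The fifth differences are constant, so the polynomial has degree 5.

5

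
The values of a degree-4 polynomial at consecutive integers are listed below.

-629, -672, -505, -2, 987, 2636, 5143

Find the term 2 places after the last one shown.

D1: -43, 167, 503, 989, 1649, 2507
D2: 210, 336, 486, 660, 858
D3: 126, 150, 174, 198
D4: 24, 24, 24
Fourth differences constant at 24.
198 + 24 = 222;  858 + 222 = 1080;  2507 + 1080 = 3587;  5143 + 3587 = 8730
222 + 24 = 246;  1080 + 246 = 1326;  3587 + 1326 = 4913;  8730 + 4913 = 13643

13643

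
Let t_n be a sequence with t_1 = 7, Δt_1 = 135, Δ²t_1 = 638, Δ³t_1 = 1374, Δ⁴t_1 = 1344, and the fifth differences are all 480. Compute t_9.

216855

Build the table forward from the leading diagonal:
Fifth differences: 480, 480, 480, 480, 480, 480, 480, 480, 480
Fourth differences: 1344, 1824, 2304, 2784, 3264, 3744, 4224, 4704, 5184
Third differences: 1374, 2718, 4542, 6846, 9630, 12894, 16638, 20862, 25566
Second differences: 638, 2012, 4730, 9272, 16118, 25748, 38642, 55280, 76142
First differences: 135, 773, 2785, 7515, 16787, 32905, 58653, 97295, 152575
t: 7, 142, 915, 3700, 11215, 28002, 60907, 119560, 216855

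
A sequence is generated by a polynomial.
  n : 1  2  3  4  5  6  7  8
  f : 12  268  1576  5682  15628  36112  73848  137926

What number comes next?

240172

256  1308  4106  9946  20484  37736  64078
1052  2798  5840  10538  17252  26342
1746  3042  4698  6714  9090
1296  1656  2016  2376
360  360  360
Constant fifth difference = 360, so extend:
2376 + 360 = 2736;  9090 + 2736 = 11826;  26342 + 11826 = 38168;  64078 + 38168 = 102246;  137926 + 102246 = 240172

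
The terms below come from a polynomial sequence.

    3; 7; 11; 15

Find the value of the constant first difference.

4

First differences: 4, 4, 4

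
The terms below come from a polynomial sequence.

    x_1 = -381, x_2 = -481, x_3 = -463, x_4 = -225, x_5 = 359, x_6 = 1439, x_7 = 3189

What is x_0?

-241

Δ: -100, 18, 238, 584, 1080, 1750
Δ²: 118, 220, 346, 496, 670
Δ³: 102, 126, 150, 174
Δ⁴: 24, 24, 24
The fourth differences are constant at 24.
Work back: 102 − 24 = 78;  118 − 78 = 40;  -100 − 40 = -140;  -381 + 140 = -241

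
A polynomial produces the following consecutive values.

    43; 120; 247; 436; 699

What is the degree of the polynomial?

3

D1: 77, 127, 189, 263
D2: 50, 62, 74
D3: 12, 12
The third differences are constant, so the polynomial has degree 3.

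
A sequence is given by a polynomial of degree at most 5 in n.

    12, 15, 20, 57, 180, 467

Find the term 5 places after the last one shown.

D1: 3, 5, 37, 123, 287
D2: 2, 32, 86, 164
D3: 30, 54, 78
D4: 24, 24
Fourth differences constant at 24.
78 + 24 = 102;  164 + 102 = 266;  287 + 266 = 553;  467 + 553 = 1020
102 + 24 = 126;  266 + 126 = 392;  553 + 392 = 945;  1020 + 945 = 1965
126 + 24 = 150;  392 + 150 = 542;  945 + 542 = 1487;  1965 + 1487 = 3452
150 + 24 = 174;  542 + 174 = 716;  1487 + 716 = 2203;  3452 + 2203 = 5655
174 + 24 = 198;  716 + 198 = 914;  2203 + 914 = 3117;  5655 + 3117 = 8772

8772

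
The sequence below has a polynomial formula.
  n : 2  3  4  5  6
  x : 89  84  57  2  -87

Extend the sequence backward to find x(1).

78

D1: -5, -27, -55, -89
D2: -22, -28, -34
D3: -6, -6
The third differences are constant at -6.
Work back: -22 + 6 = -16;  -5 + 16 = 11;  89 − 11 = 78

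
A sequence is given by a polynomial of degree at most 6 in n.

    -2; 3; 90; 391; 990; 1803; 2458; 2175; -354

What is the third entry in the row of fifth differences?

First differences: 5, 87, 301, 599, 813, 655, -283, -2529
Second differences: 82, 214, 298, 214, -158, -938, -2246
Third differences: 132, 84, -84, -372, -780, -1308
Fourth differences: -48, -168, -288, -408, -528
Fifth differences: -120, -120, -120, -120

-120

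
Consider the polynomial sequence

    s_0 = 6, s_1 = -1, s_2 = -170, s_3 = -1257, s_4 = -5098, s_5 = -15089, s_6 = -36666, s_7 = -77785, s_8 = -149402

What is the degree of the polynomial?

-7, -169, -1087, -3841, -9991, -21577, -41119, -71617
-162, -918, -2754, -6150, -11586, -19542, -30498
-756, -1836, -3396, -5436, -7956, -10956
-1080, -1560, -2040, -2520, -3000
-480, -480, -480, -480
The fifth differences are constant, so the polynomial has degree 5.

5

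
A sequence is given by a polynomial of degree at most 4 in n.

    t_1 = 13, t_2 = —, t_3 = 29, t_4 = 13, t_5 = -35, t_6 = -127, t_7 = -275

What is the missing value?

25

Using the last 5 terms:
-16  -48  -92  -148
-32  -44  -56
-12  -12
Constant third difference = -12.
Extend backward: -32 + 12 = -20;  -16 + 20 = 4;  29 − 4 = 25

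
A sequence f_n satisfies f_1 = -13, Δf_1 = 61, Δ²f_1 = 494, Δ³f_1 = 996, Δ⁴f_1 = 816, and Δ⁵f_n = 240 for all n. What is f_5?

7995

Build the table forward from the leading diagonal:
Δ⁵: 240  240  240  240  240
Δ⁴: 816  1056  1296  1536  1776
Δ³: 996  1812  2868  4164  5700
Δ²: 494  1490  3302  6170  10334
Δ: 61  555  2045  5347  11517
f: -13  48  603  2648  7995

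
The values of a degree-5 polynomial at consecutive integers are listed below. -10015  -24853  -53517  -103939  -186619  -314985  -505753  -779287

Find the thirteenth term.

-14838 , -28664 , -50422 , -82680 , -128366 , -190768 , -273534
-13826 , -21758 , -32258 , -45686 , -62402 , -82766
-7932 , -10500 , -13428 , -16716 , -20364
-2568 , -2928 , -3288 , -3648
-360 , -360 , -360
Fifth differences constant at -360.
-3648 − 360 = -4008;  -20364 − 4008 = -24372;  -82766 − 24372 = -107138;  -273534 − 107138 = -380672;  -779287 − 380672 = -1159959
-4008 − 360 = -4368;  -24372 − 4368 = -28740;  -107138 − 28740 = -135878;  -380672 − 135878 = -516550;  -1159959 − 516550 = -1676509
-4368 − 360 = -4728;  -28740 − 4728 = -33468;  -135878 − 33468 = -169346;  -516550 − 169346 = -685896;  -1676509 − 685896 = -2362405
-4728 − 360 = -5088;  -33468 − 5088 = -38556;  -169346 − 38556 = -207902;  -685896 − 207902 = -893798;  -2362405 − 893798 = -3256203
-5088 − 360 = -5448;  -38556 − 5448 = -44004;  -207902 − 44004 = -251906;  -893798 − 251906 = -1145704;  -3256203 − 1145704 = -4401907

-4401907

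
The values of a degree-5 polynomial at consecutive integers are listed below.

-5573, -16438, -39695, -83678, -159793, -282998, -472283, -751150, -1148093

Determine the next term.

-1697078

First differences: -10865 , -23257 , -43983 , -76115 , -123205 , -189285 , -278867 , -396943
Second differences: -12392 , -20726 , -32132 , -47090 , -66080 , -89582 , -118076
Third differences: -8334 , -11406 , -14958 , -18990 , -23502 , -28494
Fourth differences: -3072 , -3552 , -4032 , -4512 , -4992
Fifth differences: -480 , -480 , -480 , -480
Fifth differences constant at -480.
-4992 − 480 = -5472;  -28494 − 5472 = -33966;  -118076 − 33966 = -152042;  -396943 − 152042 = -548985;  -1148093 − 548985 = -1697078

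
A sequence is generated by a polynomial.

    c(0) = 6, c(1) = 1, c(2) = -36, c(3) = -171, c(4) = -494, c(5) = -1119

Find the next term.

-2184

-5 , -37 , -135 , -323 , -625
-32 , -98 , -188 , -302
-66 , -90 , -114
-24 , -24
Constant fourth difference = -24, so extend:
-114 − 24 = -138;  -302 − 138 = -440;  -625 − 440 = -1065;  -1119 − 1065 = -2184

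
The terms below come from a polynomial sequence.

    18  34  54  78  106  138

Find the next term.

16 , 20 , 24 , 28 , 32
4 , 4 , 4 , 4
Constant second difference = 4, so extend:
32 + 4 = 36;  138 + 36 = 174

174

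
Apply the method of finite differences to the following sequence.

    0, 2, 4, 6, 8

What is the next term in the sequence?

Δ: 2, 2, 2, 2
First differences constant at 2.
8 + 2 = 10

10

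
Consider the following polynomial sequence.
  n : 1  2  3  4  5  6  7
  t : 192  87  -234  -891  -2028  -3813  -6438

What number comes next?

-105 , -321 , -657 , -1137 , -1785 , -2625
-216 , -336 , -480 , -648 , -840
-120 , -144 , -168 , -192
-24 , -24 , -24
Fourth differences constant at -24.
-192 − 24 = -216;  -840 − 216 = -1056;  -2625 − 1056 = -3681;  -6438 − 3681 = -10119

-10119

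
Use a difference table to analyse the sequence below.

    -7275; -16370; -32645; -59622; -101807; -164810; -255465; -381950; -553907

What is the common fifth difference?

-120

D1: -9095, -16275, -26977, -42185, -63003, -90655, -126485, -171957
D2: -7180, -10702, -15208, -20818, -27652, -35830, -45472
D3: -3522, -4506, -5610, -6834, -8178, -9642
D4: -984, -1104, -1224, -1344, -1464
D5: -120, -120, -120, -120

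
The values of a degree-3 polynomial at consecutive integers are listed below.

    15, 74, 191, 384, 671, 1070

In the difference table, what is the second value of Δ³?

First differences: 59, 117, 193, 287, 399
Second differences: 58, 76, 94, 112
Third differences: 18, 18, 18

18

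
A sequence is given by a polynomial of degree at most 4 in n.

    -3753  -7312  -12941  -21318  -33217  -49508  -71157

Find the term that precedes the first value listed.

First differences: -3559  -5629  -8377  -11899  -16291  -21649
Second differences: -2070  -2748  -3522  -4392  -5358
Third differences: -678  -774  -870  -966
Fourth differences: -96  -96  -96
The fourth differences are constant at -96.
Work back: -678 + 96 = -582;  -2070 + 582 = -1488;  -3559 + 1488 = -2071;  -3753 + 2071 = -1682

-1682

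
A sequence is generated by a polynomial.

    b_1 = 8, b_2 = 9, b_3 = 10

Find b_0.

First differences: 1  1
The first differences are constant at 1.
Work back: 8 − 1 = 7

7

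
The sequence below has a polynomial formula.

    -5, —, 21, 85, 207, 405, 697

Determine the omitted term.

Using the last 5 terms:
64  122  198  292
58  76  94
18  18
Constant third difference = 18.
Extend backward: 58 − 18 = 40;  64 − 40 = 24;  21 − 24 = -3

-3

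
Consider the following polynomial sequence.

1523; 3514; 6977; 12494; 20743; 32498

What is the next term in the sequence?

48629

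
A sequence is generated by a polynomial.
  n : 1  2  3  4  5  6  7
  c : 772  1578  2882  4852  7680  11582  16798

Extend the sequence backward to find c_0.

320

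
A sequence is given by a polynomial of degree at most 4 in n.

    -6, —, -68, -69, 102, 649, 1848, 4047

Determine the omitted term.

Using the last 6 terms:
-1, 171, 547, 1199, 2199
172, 376, 652, 1000
204, 276, 348
72, 72
Constant fourth difference = 72.
Extend backward: 204 − 72 = 132;  172 − 132 = 40;  -1 − 40 = -41;  -68 + 41 = -27

-27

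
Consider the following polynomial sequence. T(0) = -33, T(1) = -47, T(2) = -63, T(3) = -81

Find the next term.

-101

-14 , -16 , -18
-2 , -2
Second differences constant at -2.
-18 − 2 = -20;  -81 − 20 = -101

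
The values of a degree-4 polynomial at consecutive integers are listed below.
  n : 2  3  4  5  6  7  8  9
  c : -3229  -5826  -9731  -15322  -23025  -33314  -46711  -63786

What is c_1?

First differences: -2597  -3905  -5591  -7703  -10289  -13397  -17075
Second differences: -1308  -1686  -2112  -2586  -3108  -3678
Third differences: -378  -426  -474  -522  -570
Fourth differences: -48  -48  -48  -48
The fourth differences are constant at -48.
Work back: -378 + 48 = -330;  -1308 + 330 = -978;  -2597 + 978 = -1619;  -3229 + 1619 = -1610

-1610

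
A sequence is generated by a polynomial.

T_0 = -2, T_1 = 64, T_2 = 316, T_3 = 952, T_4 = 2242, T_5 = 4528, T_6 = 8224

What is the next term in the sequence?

13816

66, 252, 636, 1290, 2286, 3696
186, 384, 654, 996, 1410
198, 270, 342, 414
72, 72, 72
The fourth differences are constant (72).
414 + 72 = 486;  1410 + 486 = 1896;  3696 + 1896 = 5592;  8224 + 5592 = 13816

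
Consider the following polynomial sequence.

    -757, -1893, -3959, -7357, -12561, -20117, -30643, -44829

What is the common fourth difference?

Δ: -1136, -2066, -3398, -5204, -7556, -10526, -14186
Δ²: -930, -1332, -1806, -2352, -2970, -3660
Δ³: -402, -474, -546, -618, -690
Δ⁴: -72, -72, -72, -72

-72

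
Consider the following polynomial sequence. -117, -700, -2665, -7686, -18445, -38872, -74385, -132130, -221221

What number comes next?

-583  -1965  -5021  -10759  -20427  -35513  -57745  -89091
-1382  -3056  -5738  -9668  -15086  -22232  -31346
-1674  -2682  -3930  -5418  -7146  -9114
-1008  -1248  -1488  -1728  -1968
-240  -240  -240  -240
Fifth differences constant at -240.
-1968 − 240 = -2208;  -9114 − 2208 = -11322;  -31346 − 11322 = -42668;  -89091 − 42668 = -131759;  -221221 − 131759 = -352980

-352980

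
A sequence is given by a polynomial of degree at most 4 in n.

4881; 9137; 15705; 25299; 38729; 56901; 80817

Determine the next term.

D1: 4256, 6568, 9594, 13430, 18172, 23916
D2: 2312, 3026, 3836, 4742, 5744
D3: 714, 810, 906, 1002
D4: 96, 96, 96
The fourth differences are constant (96).
1002 + 96 = 1098;  5744 + 1098 = 6842;  23916 + 6842 = 30758;  80817 + 30758 = 111575

111575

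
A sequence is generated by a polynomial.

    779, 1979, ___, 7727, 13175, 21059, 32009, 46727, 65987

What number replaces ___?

4157

Using the last 6 terms:
5448  7884  10950  14718  19260
2436  3066  3768  4542
630  702  774
72  72
Constant fourth difference = 72.
Extend backward: 630 − 72 = 558;  2436 − 558 = 1878;  5448 − 1878 = 3570;  7727 − 3570 = 4157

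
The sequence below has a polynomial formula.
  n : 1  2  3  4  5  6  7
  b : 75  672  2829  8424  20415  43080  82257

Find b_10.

D1: 597 , 2157 , 5595 , 11991 , 22665 , 39177
D2: 1560 , 3438 , 6396 , 10674 , 16512
D3: 1878 , 2958 , 4278 , 5838
D4: 1080 , 1320 , 1560
D5: 240 , 240
Fifth differences constant at 240.
1560 + 240 = 1800;  5838 + 1800 = 7638;  16512 + 7638 = 24150;  39177 + 24150 = 63327;  82257 + 63327 = 145584
1800 + 240 = 2040;  7638 + 2040 = 9678;  24150 + 9678 = 33828;  63327 + 33828 = 97155;  145584 + 97155 = 242739
2040 + 240 = 2280;  9678 + 2280 = 11958;  33828 + 11958 = 45786;  97155 + 45786 = 142941;  242739 + 142941 = 385680

385680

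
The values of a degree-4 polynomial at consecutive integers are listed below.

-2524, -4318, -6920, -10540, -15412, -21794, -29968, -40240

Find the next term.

-52940

First differences: -1794, -2602, -3620, -4872, -6382, -8174, -10272
Second differences: -808, -1018, -1252, -1510, -1792, -2098
Third differences: -210, -234, -258, -282, -306
Fourth differences: -24, -24, -24, -24
The fourth differences are constant (-24).
-306 − 24 = -330;  -2098 − 330 = -2428;  -10272 − 2428 = -12700;  -40240 − 12700 = -52940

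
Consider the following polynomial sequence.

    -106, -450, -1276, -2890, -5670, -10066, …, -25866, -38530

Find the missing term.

Using the first 6 terms:
-344, -826, -1614, -2780, -4396
-482, -788, -1166, -1616
-306, -378, -450
-72, -72
Constant fourth difference = -72.
Extend forward: -450 − 72 = -522;  -1616 − 522 = -2138;  -4396 − 2138 = -6534;  -10066 − 6534 = -16600

-16600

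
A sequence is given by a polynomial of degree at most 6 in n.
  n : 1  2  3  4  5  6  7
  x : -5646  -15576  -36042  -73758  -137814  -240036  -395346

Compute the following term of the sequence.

First differences: -9930, -20466, -37716, -64056, -102222, -155310
Second differences: -10536, -17250, -26340, -38166, -53088
Third differences: -6714, -9090, -11826, -14922
Fourth differences: -2376, -2736, -3096
Fifth differences: -360, -360
The fifth differences are constant (-360).
-3096 − 360 = -3456;  -14922 − 3456 = -18378;  -53088 − 18378 = -71466;  -155310 − 71466 = -226776;  -395346 − 226776 = -622122

-622122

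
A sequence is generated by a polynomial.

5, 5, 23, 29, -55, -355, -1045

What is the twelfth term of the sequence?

-19795

First differences: 0, 18, 6, -84, -300, -690
Second differences: 18, -12, -90, -216, -390
Third differences: -30, -78, -126, -174
Fourth differences: -48, -48, -48
Fourth differences constant at -48.
-174 − 48 = -222;  -390 − 222 = -612;  -690 − 612 = -1302;  -1045 − 1302 = -2347
-222 − 48 = -270;  -612 − 270 = -882;  -1302 − 882 = -2184;  -2347 − 2184 = -4531
-270 − 48 = -318;  -882 − 318 = -1200;  -2184 − 1200 = -3384;  -4531 − 3384 = -7915
-318 − 48 = -366;  -1200 − 366 = -1566;  -3384 − 1566 = -4950;  -7915 − 4950 = -12865
-366 − 48 = -414;  -1566 − 414 = -1980;  -4950 − 1980 = -6930;  -12865 − 6930 = -19795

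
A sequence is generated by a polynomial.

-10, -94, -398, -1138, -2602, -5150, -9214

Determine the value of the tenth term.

D1: -84, -304, -740, -1464, -2548, -4064
D2: -220, -436, -724, -1084, -1516
D3: -216, -288, -360, -432
D4: -72, -72, -72
Fourth differences constant at -72.
-432 − 72 = -504;  -1516 − 504 = -2020;  -4064 − 2020 = -6084;  -9214 − 6084 = -15298
-504 − 72 = -576;  -2020 − 576 = -2596;  -6084 − 2596 = -8680;  -15298 − 8680 = -23978
-576 − 72 = -648;  -2596 − 648 = -3244;  -8680 − 3244 = -11924;  -23978 − 11924 = -35902

-35902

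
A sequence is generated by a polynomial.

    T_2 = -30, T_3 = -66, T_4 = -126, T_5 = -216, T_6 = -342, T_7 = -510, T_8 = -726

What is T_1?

-12

-36  -60  -90  -126  -168  -216
-24  -30  -36  -42  -48
-6  -6  -6  -6
The third differences are constant at -6.
Work back: -24 + 6 = -18;  -36 + 18 = -18;  -30 + 18 = -12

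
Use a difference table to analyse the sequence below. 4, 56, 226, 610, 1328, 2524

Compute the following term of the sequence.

4366

52, 170, 384, 718, 1196
118, 214, 334, 478
96, 120, 144
24, 24
Constant fourth difference = 24, so extend:
144 + 24 = 168;  478 + 168 = 646;  1196 + 646 = 1842;  2524 + 1842 = 4366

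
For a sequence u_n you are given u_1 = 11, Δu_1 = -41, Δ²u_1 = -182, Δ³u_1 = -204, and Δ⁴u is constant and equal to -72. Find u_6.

-4414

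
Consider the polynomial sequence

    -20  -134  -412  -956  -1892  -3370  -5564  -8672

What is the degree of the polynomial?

Δ: -114, -278, -544, -936, -1478, -2194, -3108
Δ²: -164, -266, -392, -542, -716, -914
Δ³: -102, -126, -150, -174, -198
Δ⁴: -24, -24, -24, -24
The fourth differences are constant, so the polynomial has degree 4.

4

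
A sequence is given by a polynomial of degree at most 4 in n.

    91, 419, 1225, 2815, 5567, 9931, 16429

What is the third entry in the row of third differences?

D1: 328, 806, 1590, 2752, 4364, 6498
D2: 478, 784, 1162, 1612, 2134
D3: 306, 378, 450, 522
D4: 72, 72, 72

450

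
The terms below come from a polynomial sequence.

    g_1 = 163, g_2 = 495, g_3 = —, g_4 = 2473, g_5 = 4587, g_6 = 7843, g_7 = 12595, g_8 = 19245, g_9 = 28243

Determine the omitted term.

1195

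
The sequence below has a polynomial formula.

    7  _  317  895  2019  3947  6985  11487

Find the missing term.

75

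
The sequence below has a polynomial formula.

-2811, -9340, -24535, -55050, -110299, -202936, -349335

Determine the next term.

-570070

Δ: -6529, -15195, -30515, -55249, -92637, -146399
Δ²: -8666, -15320, -24734, -37388, -53762
Δ³: -6654, -9414, -12654, -16374
Δ⁴: -2760, -3240, -3720
Δ⁵: -480, -480
Constant fifth difference = -480, so extend:
-3720 − 480 = -4200;  -16374 − 4200 = -20574;  -53762 − 20574 = -74336;  -146399 − 74336 = -220735;  -349335 − 220735 = -570070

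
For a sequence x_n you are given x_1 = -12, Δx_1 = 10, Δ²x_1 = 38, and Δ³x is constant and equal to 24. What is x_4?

156

Build the table forward from the leading diagonal:
D3: 24  24  24  24
D2: 38  62  86  110
D1: 10  48  110  196
x: -12  -2  46  156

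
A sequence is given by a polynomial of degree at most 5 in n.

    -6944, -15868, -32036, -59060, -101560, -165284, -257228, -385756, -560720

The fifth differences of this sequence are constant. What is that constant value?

Δ: -8924, -16168, -27024, -42500, -63724, -91944, -128528, -174964
Δ²: -7244, -10856, -15476, -21224, -28220, -36584, -46436
Δ³: -3612, -4620, -5748, -6996, -8364, -9852
Δ⁴: -1008, -1128, -1248, -1368, -1488
Δ⁵: -120, -120, -120, -120

-120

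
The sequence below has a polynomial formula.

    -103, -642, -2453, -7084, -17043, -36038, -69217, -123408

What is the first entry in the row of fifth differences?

First differences: -539, -1811, -4631, -9959, -18995, -33179, -54191
Second differences: -1272, -2820, -5328, -9036, -14184, -21012
Third differences: -1548, -2508, -3708, -5148, -6828
Fourth differences: -960, -1200, -1440, -1680
Fifth differences: -240, -240, -240

-240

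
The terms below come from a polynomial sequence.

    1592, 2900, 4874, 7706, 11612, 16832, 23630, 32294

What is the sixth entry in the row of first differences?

First differences: 1308, 1974, 2832, 3906, 5220, 6798, 8664
Second differences: 666, 858, 1074, 1314, 1578, 1866
Third differences: 192, 216, 240, 264, 288
Fourth differences: 24, 24, 24, 24

6798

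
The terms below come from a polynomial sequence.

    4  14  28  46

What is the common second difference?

4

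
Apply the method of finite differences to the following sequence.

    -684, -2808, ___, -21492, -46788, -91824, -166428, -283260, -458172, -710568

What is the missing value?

-8580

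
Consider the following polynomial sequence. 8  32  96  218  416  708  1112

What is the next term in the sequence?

1646

Δ: 24 , 64 , 122 , 198 , 292 , 404
Δ²: 40 , 58 , 76 , 94 , 112
Δ³: 18 , 18 , 18 , 18
The third differences are constant (18).
112 + 18 = 130;  404 + 130 = 534;  1112 + 534 = 1646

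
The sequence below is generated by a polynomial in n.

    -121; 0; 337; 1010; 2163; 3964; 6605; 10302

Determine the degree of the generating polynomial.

4

Δ: 121, 337, 673, 1153, 1801, 2641, 3697
Δ²: 216, 336, 480, 648, 840, 1056
Δ³: 120, 144, 168, 192, 216
Δ⁴: 24, 24, 24, 24
The fourth differences are constant, so the polynomial has degree 4.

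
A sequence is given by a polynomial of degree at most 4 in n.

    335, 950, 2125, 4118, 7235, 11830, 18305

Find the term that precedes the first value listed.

70

First differences: 615, 1175, 1993, 3117, 4595, 6475
Second differences: 560, 818, 1124, 1478, 1880
Third differences: 258, 306, 354, 402
Fourth differences: 48, 48, 48
The fourth differences are constant at 48.
Work back: 258 − 48 = 210;  560 − 210 = 350;  615 − 350 = 265;  335 − 265 = 70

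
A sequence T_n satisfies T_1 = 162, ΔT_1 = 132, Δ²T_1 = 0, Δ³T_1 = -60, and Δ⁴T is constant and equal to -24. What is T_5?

426

Build the table forward from the leading diagonal:
Δ⁴: -24  -24  -24  -24  -24
Δ³: -60  -84  -108  -132  -156
Δ²: 0  -60  -144  -252  -384
Δ: 132  132  72  -72  -324
T: 162  294  426  498  426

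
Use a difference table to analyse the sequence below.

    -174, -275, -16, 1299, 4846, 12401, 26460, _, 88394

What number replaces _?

50359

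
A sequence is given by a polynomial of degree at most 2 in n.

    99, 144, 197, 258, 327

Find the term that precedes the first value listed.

62

D1: 45  53  61  69
D2: 8  8  8
The second differences are constant at 8.
Work back: 45 − 8 = 37;  99 − 37 = 62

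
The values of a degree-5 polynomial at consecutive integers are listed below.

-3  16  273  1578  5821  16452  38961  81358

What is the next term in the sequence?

154653

19 , 257 , 1305 , 4243 , 10631 , 22509 , 42397
238 , 1048 , 2938 , 6388 , 11878 , 19888
810 , 1890 , 3450 , 5490 , 8010
1080 , 1560 , 2040 , 2520
480 , 480 , 480
Constant fifth difference = 480, so extend:
2520 + 480 = 3000;  8010 + 3000 = 11010;  19888 + 11010 = 30898;  42397 + 30898 = 73295;  81358 + 73295 = 154653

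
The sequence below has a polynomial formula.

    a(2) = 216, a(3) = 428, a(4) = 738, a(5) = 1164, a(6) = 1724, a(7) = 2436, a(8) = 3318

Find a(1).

D1: 212  310  426  560  712  882
D2: 98  116  134  152  170
D3: 18  18  18  18
The third differences are constant at 18.
Work back: 98 − 18 = 80;  212 − 80 = 132;  216 − 132 = 84

84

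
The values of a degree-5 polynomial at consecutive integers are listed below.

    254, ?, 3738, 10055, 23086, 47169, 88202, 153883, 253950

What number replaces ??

Using the last 7 terms:
First differences: 6317, 13031, 24083, 41033, 65681, 100067
Second differences: 6714, 11052, 16950, 24648, 34386
Third differences: 4338, 5898, 7698, 9738
Fourth differences: 1560, 1800, 2040
Fifth differences: 240, 240
Constant fifth difference = 240.
Extend backward: 1560 − 240 = 1320;  4338 − 1320 = 3018;  6714 − 3018 = 3696;  6317 − 3696 = 2621;  3738 − 2621 = 1117

1117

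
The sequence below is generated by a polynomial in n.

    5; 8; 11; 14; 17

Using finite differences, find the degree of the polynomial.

Δ: 3, 3, 3, 3
The first differences are constant, so the polynomial has degree 1.

1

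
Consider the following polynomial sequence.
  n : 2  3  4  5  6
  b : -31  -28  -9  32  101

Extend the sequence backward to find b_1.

First differences: 3, 19, 41, 69
Second differences: 16, 22, 28
Third differences: 6, 6
The third differences are constant at 6.
Work back: 16 − 6 = 10;  3 − 10 = -7;  -31 + 7 = -24

-24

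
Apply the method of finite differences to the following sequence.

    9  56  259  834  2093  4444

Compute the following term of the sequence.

8391

47, 203, 575, 1259, 2351
156, 372, 684, 1092
216, 312, 408
96, 96
Fourth differences constant at 96.
408 + 96 = 504;  1092 + 504 = 1596;  2351 + 1596 = 3947;  4444 + 3947 = 8391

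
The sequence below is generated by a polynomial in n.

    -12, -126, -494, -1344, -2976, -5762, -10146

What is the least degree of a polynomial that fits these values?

Δ: -114, -368, -850, -1632, -2786, -4384
Δ²: -254, -482, -782, -1154, -1598
Δ³: -228, -300, -372, -444
Δ⁴: -72, -72, -72
The fourth differences are constant, so the polynomial has degree 4.

4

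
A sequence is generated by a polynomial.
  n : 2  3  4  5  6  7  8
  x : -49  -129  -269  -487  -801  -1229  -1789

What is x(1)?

-11

Δ: -80, -140, -218, -314, -428, -560
Δ²: -60, -78, -96, -114, -132
Δ³: -18, -18, -18, -18
The third differences are constant at -18.
Work back: -60 + 18 = -42;  -80 + 42 = -38;  -49 + 38 = -11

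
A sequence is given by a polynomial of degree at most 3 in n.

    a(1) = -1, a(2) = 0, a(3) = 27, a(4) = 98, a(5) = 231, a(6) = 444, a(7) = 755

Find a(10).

2456

1 , 27 , 71 , 133 , 213 , 311
26 , 44 , 62 , 80 , 98
18 , 18 , 18 , 18
Constant third difference = 18, so extend:
98 + 18 = 116;  311 + 116 = 427;  755 + 427 = 1182
116 + 18 = 134;  427 + 134 = 561;  1182 + 561 = 1743
134 + 18 = 152;  561 + 152 = 713;  1743 + 713 = 2456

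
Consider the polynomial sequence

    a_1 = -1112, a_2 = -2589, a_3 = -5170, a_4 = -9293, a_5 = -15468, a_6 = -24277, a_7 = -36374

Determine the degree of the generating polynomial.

Δ: -1477, -2581, -4123, -6175, -8809, -12097
Δ²: -1104, -1542, -2052, -2634, -3288
Δ³: -438, -510, -582, -654
Δ⁴: -72, -72, -72
The fourth differences are constant, so the polynomial has degree 4.

4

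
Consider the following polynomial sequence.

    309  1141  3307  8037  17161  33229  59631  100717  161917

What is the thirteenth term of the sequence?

760977

D1: 832  2166  4730  9124  16068  26402  41086  61200
D2: 1334  2564  4394  6944  10334  14684  20114
D3: 1230  1830  2550  3390  4350  5430
D4: 600  720  840  960  1080
D5: 120  120  120  120
Fifth differences constant at 120.
1080 + 120 = 1200;  5430 + 1200 = 6630;  20114 + 6630 = 26744;  61200 + 26744 = 87944;  161917 + 87944 = 249861
1200 + 120 = 1320;  6630 + 1320 = 7950;  26744 + 7950 = 34694;  87944 + 34694 = 122638;  249861 + 122638 = 372499
1320 + 120 = 1440;  7950 + 1440 = 9390;  34694 + 9390 = 44084;  122638 + 44084 = 166722;  372499 + 166722 = 539221
1440 + 120 = 1560;  9390 + 1560 = 10950;  44084 + 10950 = 55034;  166722 + 55034 = 221756;  539221 + 221756 = 760977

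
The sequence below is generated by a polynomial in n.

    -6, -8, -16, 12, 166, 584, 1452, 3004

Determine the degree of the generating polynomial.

4

First differences: -2, -8, 28, 154, 418, 868, 1552
Second differences: -6, 36, 126, 264, 450, 684
Third differences: 42, 90, 138, 186, 234
Fourth differences: 48, 48, 48, 48
The fourth differences are constant, so the polynomial has degree 4.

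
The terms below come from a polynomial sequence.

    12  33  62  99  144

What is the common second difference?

8

D1: 21, 29, 37, 45
D2: 8, 8, 8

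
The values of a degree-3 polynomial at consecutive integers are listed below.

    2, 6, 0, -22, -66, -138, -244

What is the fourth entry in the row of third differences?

-6

Δ: 4, -6, -22, -44, -72, -106
Δ²: -10, -16, -22, -28, -34
Δ³: -6, -6, -6, -6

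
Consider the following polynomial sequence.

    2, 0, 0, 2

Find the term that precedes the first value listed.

6

Δ: -2  0  2
Δ²: 2  2
The second differences are constant at 2.
Work back: -2 − 2 = -4;  2 + 4 = 6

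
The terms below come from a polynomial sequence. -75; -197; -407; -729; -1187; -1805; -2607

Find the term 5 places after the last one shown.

-122 , -210 , -322 , -458 , -618 , -802
-88 , -112 , -136 , -160 , -184
-24 , -24 , -24 , -24
Constant third difference = -24, so extend:
-184 − 24 = -208;  -802 − 208 = -1010;  -2607 − 1010 = -3617
-208 − 24 = -232;  -1010 − 232 = -1242;  -3617 − 1242 = -4859
-232 − 24 = -256;  -1242 − 256 = -1498;  -4859 − 1498 = -6357
-256 − 24 = -280;  -1498 − 280 = -1778;  -6357 − 1778 = -8135
-280 − 24 = -304;  -1778 − 304 = -2082;  -8135 − 2082 = -10217

-10217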